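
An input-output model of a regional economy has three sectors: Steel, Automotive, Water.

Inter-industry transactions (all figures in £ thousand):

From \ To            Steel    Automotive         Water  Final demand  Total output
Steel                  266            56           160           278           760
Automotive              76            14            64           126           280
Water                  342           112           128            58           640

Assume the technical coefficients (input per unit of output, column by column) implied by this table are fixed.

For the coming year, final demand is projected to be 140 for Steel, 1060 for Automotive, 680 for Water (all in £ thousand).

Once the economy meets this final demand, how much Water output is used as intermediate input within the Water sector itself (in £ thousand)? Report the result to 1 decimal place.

Technical coefficients a_ij = z_ij / X_j:
  a_SS = 266/760 = 0.35, a_AS = 76/760 = 0.10, a_WS = 342/760 = 0.45
  a_SA = 56/280 = 0.20, a_AA = 14/280 = 0.05, a_WA = 112/280 = 0.40
  a_SW = 160/640 = 0.25, a_AW = 64/640 = 0.10, a_WW = 128/640 = 0.20
I − A =
  [   0.65    -0.20    -0.25]
  [  -0.10     0.95    -0.10]
  [  -0.45    -0.40     0.80]
Cofactors of I−A, C_ij = (−1)^(i+j)·(minor ij) (rows/columns in the sector order above):
  C_11 = (0.95)(0.80) − (-0.10)(-0.40) = 0.7200
  C_12 = −[(-0.10)(0.80) − (-0.10)(-0.45)] = 0.1250
  C_13 = (-0.10)(-0.40) − (0.95)(-0.45) = 0.4675
  C_21 = −[(-0.20)(0.80) − (-0.25)(-0.40)] = 0.2600
  C_22 = (0.65)(0.80) − (-0.25)(-0.45) = 0.4075
  C_23 = −[(0.65)(-0.40) − (-0.20)(-0.45)] = 0.3500
  C_31 = (-0.20)(-0.10) − (-0.25)(0.95) = 0.2575
  C_32 = −[(0.65)(-0.10) − (-0.25)(-0.10)] = 0.0900
  C_33 = (0.65)(0.95) − (-0.20)(-0.10) = 0.5975
det(I−A) = Σ_j (I−A)_1j·C_1j = (0.65)(0.7200) + (-0.20)(0.1250) + (-0.25)(0.4675) = 0.326125
adj(I−A) = Cᵀ =
  [ 0.7200   0.2600   0.2575]
  [ 0.1250   0.4075   0.0900]
  [ 0.4675   0.3500   0.5975]
(I − A)⁻¹ = adj(I−A) / det(I−A) ≈
  [   2.2077     0.7972     0.7896]
  [   0.3833     1.2495     0.2760]
  [   1.4335     1.0732     1.8321]
First solve x = (I − A)⁻¹ d = adj(I−A)·d / det(I−A); in particular x_W = (0.4675·140 + 0.3500·1060 + 0.5975·680) / 0.326125 = 842.75 / 0.326125 ≈ 2584.132.
Intermediate flow from W to W: z_WW = a_WW · x_W = 0.20 × 842.75 / 0.326125 = 168.55 / 0.326125 ≈ 516.8.

z_WW = 516.8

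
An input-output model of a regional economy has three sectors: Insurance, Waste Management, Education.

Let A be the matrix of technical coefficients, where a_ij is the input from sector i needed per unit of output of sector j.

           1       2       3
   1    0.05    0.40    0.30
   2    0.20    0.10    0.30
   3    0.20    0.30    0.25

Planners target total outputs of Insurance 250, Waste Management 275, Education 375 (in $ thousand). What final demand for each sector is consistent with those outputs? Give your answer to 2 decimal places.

d_1 = 15.00, d_2 = 85.00, d_3 = 148.75

I − A =
  [   0.95    -0.40    -0.30]
  [  -0.20     0.90    -0.30]
  [  -0.20    -0.30     0.75]
d = (I − A) x:
  d_1 = (+0.95)·250 + (-0.40)·275 + (-0.30)·375 = 15.00
  d_2 = (-0.20)·250 + (+0.90)·275 + (-0.30)·375 = 85.00
  d_3 = (-0.20)·250 + (-0.30)·275 + (+0.75)·375 = 148.75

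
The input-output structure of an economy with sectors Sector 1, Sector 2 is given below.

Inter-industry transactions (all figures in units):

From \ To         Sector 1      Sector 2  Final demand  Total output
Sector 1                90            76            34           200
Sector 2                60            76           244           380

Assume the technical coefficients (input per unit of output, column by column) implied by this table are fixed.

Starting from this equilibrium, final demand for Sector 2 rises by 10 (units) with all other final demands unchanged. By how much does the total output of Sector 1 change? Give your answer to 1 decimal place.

Technical coefficients a_ij = z_ij / X_j:
  a_11 = 90/200 = 0.45, a_21 = 60/200 = 0.30
  a_12 = 76/380 = 0.20, a_22 = 76/380 = 0.20
I − A =
  [   0.55    -0.20]
  [  -0.30     0.80]
det(I−A) = (0.55)(0.80) − (-0.20)(-0.30) = 0.3800
adj(I−A) = [[0.80, 0.20], [0.30, 0.55]]
(I − A)⁻¹ = adj(I−A) / det(I−A) ≈
  [   2.1053     0.5263]
  [   0.7895     1.4474]
Δx = (I − A)⁻¹ Δd with Δd having +10 in the Sector 2 component and 0 elsewhere.
So Δx_1 = L_12 · (+10), where L_12 = adj(I−A)_12 / det(I−A) = 0.20 / 0.3800.
Δx_1 = 0.20 × (+10) / 0.3800 = 2.00 / 0.3800 ≈ 5.3.

Δx_1 = 5.3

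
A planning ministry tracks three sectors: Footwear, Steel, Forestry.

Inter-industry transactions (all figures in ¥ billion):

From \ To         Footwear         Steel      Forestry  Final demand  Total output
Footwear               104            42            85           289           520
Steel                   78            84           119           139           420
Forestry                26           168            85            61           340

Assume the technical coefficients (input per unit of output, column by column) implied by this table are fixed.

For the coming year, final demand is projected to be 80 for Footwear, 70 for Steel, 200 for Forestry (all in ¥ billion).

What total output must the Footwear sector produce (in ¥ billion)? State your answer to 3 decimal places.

Technical coefficients a_ij = z_ij / X_j:
  a_11 = 104/520 = 0.20, a_21 = 78/520 = 0.15, a_31 = 26/520 = 0.05
  a_12 = 42/420 = 0.10, a_22 = 84/420 = 0.20, a_32 = 168/420 = 0.40
  a_13 = 85/340 = 0.25, a_23 = 119/340 = 0.35, a_33 = 85/340 = 0.25
I − A =
  [   0.80    -0.10    -0.25]
  [  -0.15     0.80    -0.35]
  [  -0.05    -0.40     0.75]
Cofactors of I−A, C_ij = (−1)^(i+j)·(minor ij) (rows/columns in the sector order above):
  C_11 = (0.80)(0.75) − (-0.35)(-0.40) = 0.4600
  C_12 = −[(-0.15)(0.75) − (-0.35)(-0.05)] = 0.1300
  C_13 = (-0.15)(-0.40) − (0.80)(-0.05) = 0.1000
  C_21 = −[(-0.10)(0.75) − (-0.25)(-0.40)] = 0.1750
  C_22 = (0.80)(0.75) − (-0.25)(-0.05) = 0.5875
  C_23 = −[(0.80)(-0.40) − (-0.10)(-0.05)] = 0.3250
  C_31 = (-0.10)(-0.35) − (-0.25)(0.80) = 0.2350
  C_32 = −[(0.80)(-0.35) − (-0.25)(-0.15)] = 0.3175
  C_33 = (0.80)(0.80) − (-0.10)(-0.15) = 0.6250
det(I−A) = Σ_j (I−A)_1j·C_1j = (0.80)(0.4600) + (-0.10)(0.1300) + (-0.25)(0.1000) = 0.3300
adj(I−A) = Cᵀ =
  [ 0.4600   0.1750   0.2350]
  [ 0.1300   0.5875   0.3175]
  [ 0.1000   0.3250   0.6250]
(I − A)⁻¹ = adj(I−A) / det(I−A) ≈
  [   1.3939     0.5303     0.7121]
  [   0.3939     1.7803     0.9621]
  [   0.3030     0.9848     1.8939]
x = (I − A)⁻¹ d = adj(I−A)·d / det(I−A), with det(I−A) = 0.3300:
  x_1 = (0.4600·80 + 0.1750·70 + 0.2350·200) / 0.3300 = 96.05 / 0.3300 ≈ 291.061
  x_2 = (0.1300·80 + 0.5875·70 + 0.3175·200) / 0.3300 = 115.025 / 0.3300 ≈ 348.561
  x_3 = (0.1000·80 + 0.3250·70 + 0.6250·200) / 0.3300 = 155.75 / 0.3300 ≈ 471.970

x_1 = 291.061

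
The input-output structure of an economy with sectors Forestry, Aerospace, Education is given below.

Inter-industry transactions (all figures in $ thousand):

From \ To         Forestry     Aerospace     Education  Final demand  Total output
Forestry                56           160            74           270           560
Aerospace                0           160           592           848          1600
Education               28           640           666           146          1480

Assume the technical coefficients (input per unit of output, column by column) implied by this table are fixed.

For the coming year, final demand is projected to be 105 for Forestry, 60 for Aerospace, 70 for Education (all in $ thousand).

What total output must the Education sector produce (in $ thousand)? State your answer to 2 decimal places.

x_E = 280.32

Technical coefficients a_ij = z_ij / X_j:
  a_FF = 56/560 = 0.10, a_AF = 0/560 = 0.00, a_EF = 28/560 = 0.05
  a_FA = 160/1600 = 0.10, a_AA = 160/1600 = 0.10, a_EA = 640/1600 = 0.40
  a_FE = 74/1480 = 0.05, a_AE = 592/1480 = 0.40, a_EE = 666/1480 = 0.45
I − A =
  [   0.90    -0.10    -0.05]
  [   0.00     0.90    -0.40]
  [  -0.05    -0.40     0.55]
Cofactors of I−A, C_ij = (−1)^(i+j)·(minor ij) (rows/columns in the sector order above):
  C_11 = (0.90)(0.55) − (-0.40)(-0.40) = 0.3350
  C_12 = −[(0.00)(0.55) − (-0.40)(-0.05)] = 0.0200
  C_13 = (0.00)(-0.40) − (0.90)(-0.05) = 0.0450
  C_21 = −[(-0.10)(0.55) − (-0.05)(-0.40)] = 0.0750
  C_22 = (0.90)(0.55) − (-0.05)(-0.05) = 0.4925
  C_23 = −[(0.90)(-0.40) − (-0.10)(-0.05)] = 0.3650
  C_31 = (-0.10)(-0.40) − (-0.05)(0.90) = 0.0850
  C_32 = −[(0.90)(-0.40) − (-0.05)(0.00)] = 0.3600
  C_33 = (0.90)(0.90) − (-0.10)(0.00) = 0.8100
det(I−A) = Σ_j (I−A)_1j·C_1j = (0.90)(0.3350) + (-0.10)(0.0200) + (-0.05)(0.0450) = 0.29725
adj(I−A) = Cᵀ =
  [ 0.3350   0.0750   0.0850]
  [ 0.0200   0.4925   0.3600]
  [ 0.0450   0.3650   0.8100]
(I − A)⁻¹ = adj(I−A) / det(I−A) ≈
  [   1.1270     0.2523     0.2860]
  [   0.0673     1.6569     1.2111]
  [   0.1514     1.2279     2.7250]
x = (I − A)⁻¹ d = adj(I−A)·d / det(I−A), with det(I−A) = 0.29725:
  x_F = (0.3350·105 + 0.0750·60 + 0.0850·70) / 0.29725 = 45.625 / 0.29725 ≈ 153.49
  x_A = (0.0200·105 + 0.4925·60 + 0.3600·70) / 0.29725 = 56.85 / 0.29725 ≈ 191.25
  x_E = (0.0450·105 + 0.3650·60 + 0.8100·70) / 0.29725 = 83.325 / 0.29725 ≈ 280.32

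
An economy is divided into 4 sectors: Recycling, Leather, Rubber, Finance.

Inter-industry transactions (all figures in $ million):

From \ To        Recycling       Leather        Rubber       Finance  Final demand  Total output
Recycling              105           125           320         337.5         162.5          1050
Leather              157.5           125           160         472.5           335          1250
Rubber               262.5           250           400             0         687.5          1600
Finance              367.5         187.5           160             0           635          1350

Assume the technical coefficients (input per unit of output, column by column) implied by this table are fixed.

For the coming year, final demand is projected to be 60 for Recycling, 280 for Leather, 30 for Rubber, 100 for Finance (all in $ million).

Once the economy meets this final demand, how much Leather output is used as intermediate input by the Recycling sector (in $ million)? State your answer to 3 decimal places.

Technical coefficients a_ij = z_ij / X_j:
  a_11 = 105/1050 = 0.10, a_21 = 157.5/1050 = 0.15, a_31 = 262.5/1050 = 0.25, a_41 = 367.5/1050 = 0.35
  a_12 = 125/1250 = 0.10, a_22 = 125/1250 = 0.10, a_32 = 250/1250 = 0.20, a_42 = 187.5/1250 = 0.15
  a_13 = 320/1600 = 0.20, a_23 = 160/1600 = 0.10, a_33 = 400/1600 = 0.25, a_43 = 160/1600 = 0.10
  a_14 = 337.5/1350 = 0.25, a_24 = 472.5/1350 = 0.35, a_34 = 0/1350 = 0.00, a_44 = 0/1350 = 0.00
I − A =
  [   0.90    -0.10    -0.20    -0.25]
  [  -0.15     0.90    -0.10    -0.35]
  [  -0.25    -0.20     0.75     0.00]
  [  -0.35    -0.15    -0.10     1.00]
Compute the cofactors C_ij = (−1)^(i+j)·(3×3 minor ij) of I−A; the adjugate is their transpose:
adj(I−A) = Cᵀ =
  [ 0.608625   0.148125   0.209250   0.204000]
  [ 0.238125   0.553125   0.171000   0.253125]
  [ 0.266375   0.196875   0.651125   0.135500]
  [ 0.275375   0.154500   0.164000   0.524750]
det(I−A) = Σ_j (I−A)_1j·C_1j = (0.90)(0.608625) + (-0.10)(0.238125) + (-0.20)(0.266375) + (-0.25)(0.275375) = 0.40183125
(I − A)⁻¹ = adj(I−A) / det(I−A) ≈
  [   1.5146     0.3686     0.5207     0.5077]
  [   0.5926     1.3765     0.4256     0.6299]
  [   0.6629     0.4899     1.6204     0.3372]
  [   0.6853     0.3845     0.4081     1.3059]
First solve x = (I − A)⁻¹ d = adj(I−A)·d / det(I−A); in particular x_1 = (0.608625·60 + 0.148125·280 + 0.209250·30 + 0.204000·100) / 0.40183125 = 104.67 / 0.40183125 ≈ 260.48248.
Intermediate flow from 2 to 1: z_21 = a_21 · x_1 = 0.15 × 104.67 / 0.40183125 = 15.7005 / 0.40183125 ≈ 39.072.

z_21 = 39.072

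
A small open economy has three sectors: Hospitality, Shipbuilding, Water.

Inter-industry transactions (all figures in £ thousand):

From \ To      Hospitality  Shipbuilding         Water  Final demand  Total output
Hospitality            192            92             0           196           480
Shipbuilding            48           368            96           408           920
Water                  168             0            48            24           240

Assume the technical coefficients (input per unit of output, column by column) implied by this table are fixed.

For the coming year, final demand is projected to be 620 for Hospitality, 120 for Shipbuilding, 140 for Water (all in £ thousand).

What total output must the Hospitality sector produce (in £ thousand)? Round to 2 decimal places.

x_1 = 1175.94

Technical coefficients a_ij = z_ij / X_j:
  a_11 = 192/480 = 0.40, a_21 = 48/480 = 0.10, a_31 = 168/480 = 0.35
  a_12 = 92/920 = 0.10, a_22 = 368/920 = 0.40, a_32 = 0/920 = 0.00
  a_13 = 0/240 = 0.00, a_23 = 96/240 = 0.40, a_33 = 48/240 = 0.20
I − A =
  [   0.60    -0.10     0.00]
  [  -0.10     0.60    -0.40]
  [  -0.35     0.00     0.80]
Cofactors of I−A, C_ij = (−1)^(i+j)·(minor ij) (rows/columns in the sector order above):
  C_11 = (0.60)(0.80) − (-0.40)(0.00) = 0.4800
  C_12 = −[(-0.10)(0.80) − (-0.40)(-0.35)] = 0.2200
  C_13 = (-0.10)(0.00) − (0.60)(-0.35) = 0.2100
  C_21 = −[(-0.10)(0.80) − (0.00)(0.00)] = 0.0800
  C_22 = (0.60)(0.80) − (0.00)(-0.35) = 0.4800
  C_23 = −[(0.60)(0.00) − (-0.10)(-0.35)] = 0.0350
  C_31 = (-0.10)(-0.40) − (0.00)(0.60) = 0.0400
  C_32 = −[(0.60)(-0.40) − (0.00)(-0.10)] = 0.2400
  C_33 = (0.60)(0.60) − (-0.10)(-0.10) = 0.3500
det(I−A) = Σ_j (I−A)_1j·C_1j = (0.60)(0.4800) + (-0.10)(0.2200) + (0.00)(0.2100) = 0.2660
adj(I−A) = Cᵀ =
  [ 0.4800   0.0800   0.0400]
  [ 0.2200   0.4800   0.2400]
  [ 0.2100   0.0350   0.3500]
(I − A)⁻¹ = adj(I−A) / det(I−A) ≈
  [   1.8045     0.3008     0.1504]
  [   0.8271     1.8045     0.9023]
  [   0.7895     0.1316     1.3158]
x = (I − A)⁻¹ d = adj(I−A)·d / det(I−A), with det(I−A) = 0.2660:
  x_1 = (0.4800·620 + 0.0800·120 + 0.0400·140) / 0.2660 = 312.80 / 0.2660 ≈ 1175.94
  x_2 = (0.2200·620 + 0.4800·120 + 0.2400·140) / 0.2660 = 227.60 / 0.2660 ≈ 855.64
  x_3 = (0.2100·620 + 0.0350·120 + 0.3500·140) / 0.2660 = 183.40 / 0.2660 ≈ 689.47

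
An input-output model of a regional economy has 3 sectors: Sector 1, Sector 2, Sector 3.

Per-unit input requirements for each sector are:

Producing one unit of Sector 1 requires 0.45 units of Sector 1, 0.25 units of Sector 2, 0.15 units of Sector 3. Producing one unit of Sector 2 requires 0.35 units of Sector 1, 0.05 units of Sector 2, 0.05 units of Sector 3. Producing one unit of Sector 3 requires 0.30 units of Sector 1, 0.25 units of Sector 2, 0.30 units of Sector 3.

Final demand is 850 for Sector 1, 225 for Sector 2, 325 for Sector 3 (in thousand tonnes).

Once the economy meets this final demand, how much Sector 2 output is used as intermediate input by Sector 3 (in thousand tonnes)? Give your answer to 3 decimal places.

I − A =
  [   0.55    -0.35    -0.30]
  [  -0.25     0.95    -0.25]
  [  -0.15    -0.05     0.70]
Cofactors of I−A, C_ij = (−1)^(i+j)·(minor ij) (rows/columns in the sector order above):
  C_11 = (0.95)(0.70) − (-0.25)(-0.05) = 0.6525
  C_12 = −[(-0.25)(0.70) − (-0.25)(-0.15)] = 0.2125
  C_13 = (-0.25)(-0.05) − (0.95)(-0.15) = 0.1550
  C_21 = −[(-0.35)(0.70) − (-0.30)(-0.05)] = 0.2600
  C_22 = (0.55)(0.70) − (-0.30)(-0.15) = 0.3400
  C_23 = −[(0.55)(-0.05) − (-0.35)(-0.15)] = 0.0800
  C_31 = (-0.35)(-0.25) − (-0.30)(0.95) = 0.3725
  C_32 = −[(0.55)(-0.25) − (-0.30)(-0.25)] = 0.2125
  C_33 = (0.55)(0.95) − (-0.35)(-0.25) = 0.4350
det(I−A) = Σ_j (I−A)_1j·C_1j = (0.55)(0.6525) + (-0.35)(0.2125) + (-0.30)(0.1550) = 0.2380
adj(I−A) = Cᵀ =
  [ 0.6525   0.2600   0.3725]
  [ 0.2125   0.3400   0.2125]
  [ 0.1550   0.0800   0.4350]
(I − A)⁻¹ = adj(I−A) / det(I−A) ≈
  [   2.7416     1.0924     1.5651]
  [   0.8929     1.4286     0.8929]
  [   0.6513     0.3361     1.8277]
First solve x = (I − A)⁻¹ d = adj(I−A)·d / det(I−A); in particular x_3 = (0.1550·850 + 0.0800·225 + 0.4350·325) / 0.2380 = 291.125 / 0.2380 ≈ 1223.21429.
Intermediate flow from 2 to 3: z_23 = a_23 · x_3 = 0.25 × 291.125 / 0.2380 = 72.78125 / 0.2380 ≈ 305.804.

z_23 = 305.804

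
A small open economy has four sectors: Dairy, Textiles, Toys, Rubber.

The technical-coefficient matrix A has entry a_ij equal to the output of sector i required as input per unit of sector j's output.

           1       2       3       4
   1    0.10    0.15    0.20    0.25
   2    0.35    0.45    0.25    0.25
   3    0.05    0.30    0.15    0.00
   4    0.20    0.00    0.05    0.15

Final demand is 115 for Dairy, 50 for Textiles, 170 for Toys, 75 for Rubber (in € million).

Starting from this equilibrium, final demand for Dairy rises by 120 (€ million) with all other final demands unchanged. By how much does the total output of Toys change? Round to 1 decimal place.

Δx_3 = 75.0

I − A =
  [   0.90    -0.15    -0.20    -0.25]
  [  -0.35     0.55    -0.25    -0.25]
  [  -0.05    -0.30     0.85     0.00]
  [  -0.20     0.00    -0.05     0.85]
Compute the cofactors C_ij = (−1)^(i+j)·(3×3 minor ij) of I−A; the adjugate is their transpose:
adj(I−A) = Cᵀ =
  [ 0.329875   0.163125   0.134125   0.145000]
  [ 0.306625   0.598625   0.263875   0.266250]
  [ 0.127625   0.220875   0.341125   0.102500]
  [ 0.085125   0.051375   0.051625   0.280250]
det(I−A) = Σ_j (I−A)_1j·C_1j = (0.90)(0.329875) + (-0.15)(0.306625) + (-0.20)(0.127625) + (-0.25)(0.085125) = 0.2040875
(I − A)⁻¹ = adj(I−A) / det(I−A) ≈
  [   1.6163     0.7993     0.6572     0.7105]
  [   1.5024     2.9332     1.2930     1.3046]
  [   0.6253     1.0823     1.6715     0.5022]
  [   0.4171     0.2517     0.2530     1.3732]
Δx = (I − A)⁻¹ Δd with Δd having +120 in the Dairy component and 0 elsewhere.
So Δx_3 = L_31 · (+120), where L_31 = adj(I−A)_31 / det(I−A) = 0.127625 / 0.2040875.
Δx_3 = 0.127625 × (+120) / 0.2040875 = 15.315 / 0.2040875 ≈ 75.0.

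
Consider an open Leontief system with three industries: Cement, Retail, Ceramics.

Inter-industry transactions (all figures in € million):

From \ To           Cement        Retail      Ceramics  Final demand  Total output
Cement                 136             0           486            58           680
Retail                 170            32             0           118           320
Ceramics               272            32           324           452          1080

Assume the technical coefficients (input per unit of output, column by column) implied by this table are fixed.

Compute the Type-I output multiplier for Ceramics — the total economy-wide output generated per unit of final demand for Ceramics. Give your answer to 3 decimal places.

Technical coefficients a_ij = z_ij / X_j:
  a_11 = 136/680 = 0.20, a_21 = 170/680 = 0.25, a_31 = 272/680 = 0.40
  a_12 = 0/320 = 0.00, a_22 = 32/320 = 0.10, a_32 = 32/320 = 0.10
  a_13 = 486/1080 = 0.45, a_23 = 0/1080 = 0.00, a_33 = 324/1080 = 0.30
I − A =
  [   0.80     0.00    -0.45]
  [  -0.25     0.90     0.00]
  [  -0.40    -0.10     0.70]
Cofactors of I−A, C_ij = (−1)^(i+j)·(minor ij) (rows/columns in the sector order above):
  C_11 = (0.90)(0.70) − (0.00)(-0.10) = 0.6300
  C_12 = −[(-0.25)(0.70) − (0.00)(-0.40)] = 0.1750
  C_13 = (-0.25)(-0.10) − (0.90)(-0.40) = 0.3850
  C_21 = −[(0.00)(0.70) − (-0.45)(-0.10)] = 0.0450
  C_22 = (0.80)(0.70) − (-0.45)(-0.40) = 0.3800
  C_23 = −[(0.80)(-0.10) − (0.00)(-0.40)] = 0.0800
  C_31 = (0.00)(0.00) − (-0.45)(0.90) = 0.4050
  C_32 = −[(0.80)(0.00) − (-0.45)(-0.25)] = 0.1125
  C_33 = (0.80)(0.90) − (0.00)(-0.25) = 0.7200
det(I−A) = Σ_j (I−A)_1j·C_1j = (0.80)(0.6300) + (0.00)(0.1750) + (-0.45)(0.3850) = 0.33075
adj(I−A) = Cᵀ =
  [ 0.6300   0.0450   0.4050]
  [ 0.1750   0.3800   0.1125]
  [ 0.3850   0.0800   0.7200]
(I − A)⁻¹ = adj(I−A) / det(I−A) ≈
  [   1.9048     0.1361     1.2245]
  [   0.5291     1.1489     0.3401]
  [   1.1640     0.2419     2.1769]
The output multiplier for sector j is the column-j sum of the Leontief inverse (I − A)⁻¹ = adj(I−A) / det(I−A).
Column 3 of adj(I−A): (0.4050, 0.1125, 0.7200); det(I−A) = 0.33075.
m_3 = (0.4050 + 0.1125 + 0.7200) / 0.33075 = 1.2375 / 0.33075 ≈ 3.741.

m_3 = 3.741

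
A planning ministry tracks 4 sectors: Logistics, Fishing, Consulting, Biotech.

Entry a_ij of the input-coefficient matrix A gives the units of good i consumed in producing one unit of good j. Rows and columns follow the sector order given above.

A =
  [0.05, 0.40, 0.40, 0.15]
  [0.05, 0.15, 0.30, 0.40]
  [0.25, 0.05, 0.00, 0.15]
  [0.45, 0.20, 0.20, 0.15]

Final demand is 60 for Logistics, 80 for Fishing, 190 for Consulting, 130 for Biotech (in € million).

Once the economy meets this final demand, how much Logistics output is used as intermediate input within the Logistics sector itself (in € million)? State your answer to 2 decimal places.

z_LL = 35.64

I − A =
  [   0.95    -0.40    -0.40    -0.15]
  [  -0.05     0.85    -0.30    -0.40]
  [  -0.25    -0.05     1.00    -0.15]
  [  -0.45    -0.20    -0.20     0.85]
Compute the cofactors C_ij = (−1)^(i+j)·(3×3 minor ij) of I−A; the adjugate is their transpose:
adj(I−A) = Cᵀ =
  [ 0.591250   0.388500   0.425500   0.362250]
  [ 0.325000   0.592000   0.388500   0.404500]
  [ 0.230625   0.185000   0.462500   0.209375]
  [ 0.443750   0.388500   0.425500   0.657250]
det(I−A) = Σ_j (I−A)_1j·C_1j = (0.95)(0.591250) + (-0.40)(0.325000) + (-0.40)(0.230625) + (-0.15)(0.443750) = 0.272875
(I − A)⁻¹ = adj(I−A) / det(I−A) ≈
  [   2.1667     1.4237     1.5593     1.3275]
  [   1.1910     2.1695     1.4237     1.4824]
  [   0.8452     0.6780     1.6949     0.7673]
  [   1.6262     1.4237     1.5593     2.4086]
First solve x = (I − A)⁻¹ d = adj(I−A)·d / det(I−A); in particular x_L = (0.591250·60 + 0.388500·80 + 0.425500·190 + 0.362250·130) / 0.272875 = 194.4925 / 0.272875 ≈ 712.7531.
Intermediate flow from L to L: z_LL = a_LL · x_L = 0.05 × 194.4925 / 0.272875 = 9.724625 / 0.272875 ≈ 35.64.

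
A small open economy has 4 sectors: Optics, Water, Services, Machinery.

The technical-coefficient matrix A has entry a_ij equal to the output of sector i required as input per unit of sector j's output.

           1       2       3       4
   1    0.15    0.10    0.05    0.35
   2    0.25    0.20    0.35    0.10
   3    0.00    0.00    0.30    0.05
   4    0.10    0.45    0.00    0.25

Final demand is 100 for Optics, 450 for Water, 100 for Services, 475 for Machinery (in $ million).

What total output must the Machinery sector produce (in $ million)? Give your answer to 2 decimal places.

I − A =
  [   0.85    -0.10    -0.05    -0.35]
  [  -0.25     0.80    -0.35    -0.10]
  [   0.00     0.00     0.70    -0.05]
  [  -0.10    -0.45     0.00     0.75]
Compute the cofactors C_ij = (−1)^(i+j)·(3×3 minor ij) of I−A; the adjugate is their transpose:
adj(I−A) = Cᵀ =
  [ 0.380625   0.163875   0.109125   0.206750]
  [ 0.140000   0.421500   0.220750   0.136250]
  [ 0.009625   0.019625   0.384625   0.032750]
  [ 0.134750   0.274750   0.147000   0.458500]
det(I−A) = Σ_j (I−A)_1j·C_1j = (0.85)(0.380625) + (-0.10)(0.140000) + (-0.05)(0.009625) + (-0.35)(0.134750) = 0.2618875
(I − A)⁻¹ = adj(I−A) / det(I−A) ≈
  [   1.4534     0.6257     0.4167     0.7895]
  [   0.5346     1.6095     0.8429     0.5203]
  [   0.0368     0.0749     1.4687     0.1251]
  [   0.5145     1.0491     0.5613     1.7508]
x = (I − A)⁻¹ d = adj(I−A)·d / det(I−A), with det(I−A) = 0.2618875:
  x_1 = (0.380625·100 + 0.163875·450 + 0.109125·100 + 0.206750·475) / 0.2618875 = 220.925 / 0.2618875 ≈ 843.59
  x_2 = (0.140000·100 + 0.421500·450 + 0.220750·100 + 0.136250·475) / 0.2618875 = 290.46875 / 0.2618875 ≈ 1109.14
  x_3 = (0.009625·100 + 0.019625·450 + 0.384625·100 + 0.032750·475) / 0.2618875 = 63.8125 / 0.2618875 ≈ 243.66
  x_4 = (0.134750·100 + 0.274750·450 + 0.147000·100 + 0.458500·475) / 0.2618875 = 369.60 / 0.2618875 ≈ 1411.29

x_4 = 1411.29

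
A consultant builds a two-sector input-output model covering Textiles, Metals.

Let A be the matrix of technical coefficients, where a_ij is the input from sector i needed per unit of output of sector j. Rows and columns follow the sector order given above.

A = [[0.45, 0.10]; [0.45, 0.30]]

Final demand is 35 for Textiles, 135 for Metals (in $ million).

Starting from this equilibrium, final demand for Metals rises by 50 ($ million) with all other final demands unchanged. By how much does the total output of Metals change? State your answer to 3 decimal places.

I − A =
  [   0.55    -0.10]
  [  -0.45     0.70]
det(I−A) = (0.55)(0.70) − (-0.10)(-0.45) = 0.3400
adj(I−A) = [[0.70, 0.10], [0.45, 0.55]]
(I − A)⁻¹ = adj(I−A) / det(I−A) ≈
  [   2.0588     0.2941]
  [   1.3235     1.6176]
Δx = (I − A)⁻¹ Δd with Δd having +50 in the Metals component and 0 elsewhere.
So Δx_M = L_MM · (+50), where L_MM = adj(I−A)_MM / det(I−A) = 0.55 / 0.3400.
Δx_M = 0.55 × (+50) / 0.3400 = 27.50 / 0.3400 ≈ 80.882.

Δx_M = 80.882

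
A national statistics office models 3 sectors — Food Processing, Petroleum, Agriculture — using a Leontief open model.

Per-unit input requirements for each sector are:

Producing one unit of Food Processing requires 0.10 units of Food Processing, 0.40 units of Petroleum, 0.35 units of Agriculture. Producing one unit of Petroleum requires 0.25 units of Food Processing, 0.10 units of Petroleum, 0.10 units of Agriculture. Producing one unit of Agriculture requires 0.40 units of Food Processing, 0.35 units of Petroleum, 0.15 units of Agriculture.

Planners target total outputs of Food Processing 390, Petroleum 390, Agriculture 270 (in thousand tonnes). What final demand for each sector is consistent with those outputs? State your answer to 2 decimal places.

d_1 = 145.50, d_2 = 100.50, d_3 = 54.00

I − A =
  [   0.90    -0.25    -0.40]
  [  -0.40     0.90    -0.35]
  [  -0.35    -0.10     0.85]
d = (I − A) x:
  d_1 = (+0.90)·390 + (-0.25)·390 + (-0.40)·270 = 145.50
  d_2 = (-0.40)·390 + (+0.90)·390 + (-0.35)·270 = 100.50
  d_3 = (-0.35)·390 + (-0.10)·390 + (+0.85)·270 = 54.00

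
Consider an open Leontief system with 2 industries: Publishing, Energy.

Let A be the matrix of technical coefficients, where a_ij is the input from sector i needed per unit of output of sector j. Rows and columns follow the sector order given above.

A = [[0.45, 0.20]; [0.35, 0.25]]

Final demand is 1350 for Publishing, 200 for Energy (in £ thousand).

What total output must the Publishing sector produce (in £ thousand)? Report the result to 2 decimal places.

I − A =
  [   0.55    -0.20]
  [  -0.35     0.75]
det(I−A) = (0.55)(0.75) − (-0.20)(-0.35) = 0.3425
adj(I−A) = [[0.75, 0.20], [0.35, 0.55]]
(I − A)⁻¹ = adj(I−A) / det(I−A) ≈
  [   2.1898     0.5839]
  [   1.0219     1.6058]
x = (I − A)⁻¹ d = adj(I−A)·d / det(I−A), with det(I−A) = 0.3425:
  x_P = (0.75·1350 + 0.20·200) / 0.3425 = 1052.50 / 0.3425 ≈ 3072.99
  x_E = (0.35·1350 + 0.55·200) / 0.3425 = 582.50 / 0.3425 ≈ 1700.73

x_P = 3072.99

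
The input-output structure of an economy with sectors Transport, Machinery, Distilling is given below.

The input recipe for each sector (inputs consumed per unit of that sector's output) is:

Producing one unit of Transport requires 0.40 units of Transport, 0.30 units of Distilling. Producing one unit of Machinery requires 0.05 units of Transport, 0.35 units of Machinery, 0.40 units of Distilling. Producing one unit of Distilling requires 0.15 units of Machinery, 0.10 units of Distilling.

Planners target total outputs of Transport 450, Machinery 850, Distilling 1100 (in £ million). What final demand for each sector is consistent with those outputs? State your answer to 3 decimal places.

d_1 = 227.500, d_2 = 387.500, d_3 = 515.000

I − A =
  [   0.60    -0.05     0.00]
  [   0.00     0.65    -0.15]
  [  -0.30    -0.40     0.90]
d = (I − A) x:
  d_1 = (+0.60)·450 + (-0.05)·850 + (+0.00)·1100 = 227.500
  d_2 = (+0.00)·450 + (+0.65)·850 + (-0.15)·1100 = 387.500
  d_3 = (-0.30)·450 + (-0.40)·850 + (+0.90)·1100 = 515.000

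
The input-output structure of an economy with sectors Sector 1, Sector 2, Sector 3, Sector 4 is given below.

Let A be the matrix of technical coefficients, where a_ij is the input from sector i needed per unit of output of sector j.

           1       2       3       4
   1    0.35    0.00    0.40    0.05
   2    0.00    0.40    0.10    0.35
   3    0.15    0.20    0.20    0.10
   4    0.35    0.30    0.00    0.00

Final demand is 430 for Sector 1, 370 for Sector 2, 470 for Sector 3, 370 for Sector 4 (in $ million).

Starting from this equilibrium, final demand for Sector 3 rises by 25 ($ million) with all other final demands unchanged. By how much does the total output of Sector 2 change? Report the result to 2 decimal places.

Δx_2 = 15.07

I − A =
  [   0.65     0.00    -0.40    -0.05]
  [   0.00     0.60    -0.10    -0.35]
  [  -0.15    -0.20     0.80    -0.10]
  [  -0.35    -0.30     0.00     1.00]
Compute the cofactors C_ij = (−1)^(i+j)·(3×3 minor ij) of I−A; the adjugate is their transpose:
adj(I−A) = Cᵀ =
  [ 0.37300   0.10400   0.19950   0.07500]
  [ 0.11650   0.43200   0.11225   0.16825]
  [ 0.11975   0.14825   0.31125   0.08900]
  [ 0.16550   0.16600   0.10350   0.26300]
det(I−A) = Σ_j (I−A)_1j·C_1j = (0.65)(0.37300) + (0.00)(0.11650) + (-0.40)(0.11975) + (-0.05)(0.16550) = 0.186275
(I − A)⁻¹ = adj(I−A) / det(I−A) ≈
  [   2.0024     0.5583     1.0710     0.4026]
  [   0.6254     2.3192     0.6026     0.9032]
  [   0.6429     0.7959     1.6709     0.4778]
  [   0.8885     0.8912     0.5556     1.4119]
Δx = (I − A)⁻¹ Δd with Δd having +25 in the Sector 3 component and 0 elsewhere.
So Δx_2 = L_23 · (+25), where L_23 = adj(I−A)_23 / det(I−A) = 0.11225 / 0.186275.
Δx_2 = 0.11225 × (+25) / 0.186275 = 2.80625 / 0.186275 ≈ 15.07.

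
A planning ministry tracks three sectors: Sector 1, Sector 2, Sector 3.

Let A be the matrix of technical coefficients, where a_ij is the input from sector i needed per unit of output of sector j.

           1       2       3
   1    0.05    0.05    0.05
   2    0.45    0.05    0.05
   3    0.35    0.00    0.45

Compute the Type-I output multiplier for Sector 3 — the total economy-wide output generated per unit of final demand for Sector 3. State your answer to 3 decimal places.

I − A =
  [   0.95    -0.05    -0.05]
  [  -0.45     0.95    -0.05]
  [  -0.35     0.00     0.55]
Cofactors of I−A, C_ij = (−1)^(i+j)·(minor ij) (rows/columns in the sector order above):
  C_11 = (0.95)(0.55) − (-0.05)(0.00) = 0.5225
  C_12 = −[(-0.45)(0.55) − (-0.05)(-0.35)] = 0.2650
  C_13 = (-0.45)(0.00) − (0.95)(-0.35) = 0.3325
  C_21 = −[(-0.05)(0.55) − (-0.05)(0.00)] = 0.0275
  C_22 = (0.95)(0.55) − (-0.05)(-0.35) = 0.5050
  C_23 = −[(0.95)(0.00) − (-0.05)(-0.35)] = 0.0175
  C_31 = (-0.05)(-0.05) − (-0.05)(0.95) = 0.0500
  C_32 = −[(0.95)(-0.05) − (-0.05)(-0.45)] = 0.0700
  C_33 = (0.95)(0.95) − (-0.05)(-0.45) = 0.8800
det(I−A) = Σ_j (I−A)_1j·C_1j = (0.95)(0.5225) + (-0.05)(0.2650) + (-0.05)(0.3325) = 0.4665
adj(I−A) = Cᵀ =
  [ 0.5225   0.0275   0.0500]
  [ 0.2650   0.5050   0.0700]
  [ 0.3325   0.0175   0.8800]
(I − A)⁻¹ = adj(I−A) / det(I−A) ≈
  [   1.1200     0.0589     0.1072]
  [   0.5681     1.0825     0.1501]
  [   0.7128     0.0375     1.8864]
The output multiplier for sector j is the column-j sum of the Leontief inverse (I − A)⁻¹ = adj(I−A) / det(I−A).
Column 3 of adj(I−A): (0.0500, 0.0700, 0.8800); det(I−A) = 0.4665.
m_3 = (0.0500 + 0.0700 + 0.8800) / 0.4665 = 1.00 / 0.4665 ≈ 2.144.

m_3 = 2.144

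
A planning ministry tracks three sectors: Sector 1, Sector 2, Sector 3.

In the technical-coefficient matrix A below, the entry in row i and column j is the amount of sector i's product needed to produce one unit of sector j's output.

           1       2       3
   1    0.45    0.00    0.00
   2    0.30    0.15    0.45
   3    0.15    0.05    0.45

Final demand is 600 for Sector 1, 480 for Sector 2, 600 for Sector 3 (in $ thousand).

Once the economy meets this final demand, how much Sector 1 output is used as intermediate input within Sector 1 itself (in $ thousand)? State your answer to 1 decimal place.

I − A =
  [   0.55     0.00     0.00]
  [  -0.30     0.85    -0.45]
  [  -0.15    -0.05     0.55]
Cofactors of I−A, C_ij = (−1)^(i+j)·(minor ij) (rows/columns in the sector order above):
  C_11 = (0.85)(0.55) − (-0.45)(-0.05) = 0.4450
  C_12 = −[(-0.30)(0.55) − (-0.45)(-0.15)] = 0.2325
  C_13 = (-0.30)(-0.05) − (0.85)(-0.15) = 0.1425
  C_21 = −[(0.00)(0.55) − (0.00)(-0.05)] = 0.0000
  C_22 = (0.55)(0.55) − (0.00)(-0.15) = 0.3025
  C_23 = −[(0.55)(-0.05) − (0.00)(-0.15)] = 0.0275
  C_31 = (0.00)(-0.45) − (0.00)(0.85) = 0.0000
  C_32 = −[(0.55)(-0.45) − (0.00)(-0.30)] = 0.2475
  C_33 = (0.55)(0.85) − (0.00)(-0.30) = 0.4675
det(I−A) = Σ_j (I−A)_1j·C_1j = (0.55)(0.4450) + (0.00)(0.2325) + (0.00)(0.1425) = 0.24475
adj(I−A) = Cᵀ =
  [ 0.4450   0.0000   0.0000]
  [ 0.2325   0.3025   0.2475]
  [ 0.1425   0.0275   0.4675]
(I − A)⁻¹ = adj(I−A) / det(I−A) ≈
  [   1.8182     0.0000     0.0000]
  [   0.9499     1.2360     1.0112]
  [   0.5822     0.1124     1.9101]
First solve x = (I − A)⁻¹ d = adj(I−A)·d / det(I−A); in particular x_1 = (0.4450·600 + 0.0000·480 + 0.0000·600) / 0.24475 = 267.00 / 0.24475 ≈ 1090.909.
Intermediate flow from 1 to 1: z_11 = a_11 · x_1 = 0.45 × 267.00 / 0.24475 = 120.15 / 0.24475 ≈ 490.9.

z_11 = 490.9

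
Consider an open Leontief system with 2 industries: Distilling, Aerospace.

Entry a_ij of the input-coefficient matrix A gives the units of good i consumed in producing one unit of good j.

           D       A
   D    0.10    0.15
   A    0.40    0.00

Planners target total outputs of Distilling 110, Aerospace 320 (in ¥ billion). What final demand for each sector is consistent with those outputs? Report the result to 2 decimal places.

d_D = 51.00, d_A = 276.00

I − A =
  [   0.90    -0.15]
  [  -0.40     1.00]
d = (I − A) x:
  d_D = (+0.90)·110 + (-0.15)·320 = 51.00
  d_A = (-0.40)·110 + (+1.00)·320 = 276.00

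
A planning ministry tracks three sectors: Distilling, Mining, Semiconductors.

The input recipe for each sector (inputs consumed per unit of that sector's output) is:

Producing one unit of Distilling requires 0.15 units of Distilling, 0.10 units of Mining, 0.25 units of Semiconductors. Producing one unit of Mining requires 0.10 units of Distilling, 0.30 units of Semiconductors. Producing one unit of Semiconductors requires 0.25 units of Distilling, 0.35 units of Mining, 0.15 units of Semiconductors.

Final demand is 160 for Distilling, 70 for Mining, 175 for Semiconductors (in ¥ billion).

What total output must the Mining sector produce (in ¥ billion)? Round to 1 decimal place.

x_2 = 238.5

I − A =
  [   0.85    -0.10    -0.25]
  [  -0.10     1.00    -0.35]
  [  -0.25    -0.30     0.85]
Cofactors of I−A, C_ij = (−1)^(i+j)·(minor ij) (rows/columns in the sector order above):
  C_11 = (1.00)(0.85) − (-0.35)(-0.30) = 0.7450
  C_12 = −[(-0.10)(0.85) − (-0.35)(-0.25)] = 0.1725
  C_13 = (-0.10)(-0.30) − (1.00)(-0.25) = 0.2800
  C_21 = −[(-0.10)(0.85) − (-0.25)(-0.30)] = 0.1600
  C_22 = (0.85)(0.85) − (-0.25)(-0.25) = 0.6600
  C_23 = −[(0.85)(-0.30) − (-0.10)(-0.25)] = 0.2800
  C_31 = (-0.10)(-0.35) − (-0.25)(1.00) = 0.2850
  C_32 = −[(0.85)(-0.35) − (-0.25)(-0.10)] = 0.3225
  C_33 = (0.85)(1.00) − (-0.10)(-0.10) = 0.8400
det(I−A) = Σ_j (I−A)_1j·C_1j = (0.85)(0.7450) + (-0.10)(0.1725) + (-0.25)(0.2800) = 0.5460
adj(I−A) = Cᵀ =
  [ 0.7450   0.1600   0.2850]
  [ 0.1725   0.6600   0.3225]
  [ 0.2800   0.2800   0.8400]
(I − A)⁻¹ = adj(I−A) / det(I−A) ≈
  [   1.3645     0.2930     0.5220]
  [   0.3159     1.2088     0.5907]
  [   0.5128     0.5128     1.5385]
x = (I − A)⁻¹ d = adj(I−A)·d / det(I−A), with det(I−A) = 0.5460:
  x_1 = (0.7450·160 + 0.1600·70 + 0.2850·175) / 0.5460 = 180.275 / 0.5460 ≈ 330.2
  x_2 = (0.1725·160 + 0.6600·70 + 0.3225·175) / 0.5460 = 130.2375 / 0.5460 ≈ 238.5
  x_3 = (0.2800·160 + 0.2800·70 + 0.8400·175) / 0.5460 = 211.40 / 0.5460 ≈ 387.2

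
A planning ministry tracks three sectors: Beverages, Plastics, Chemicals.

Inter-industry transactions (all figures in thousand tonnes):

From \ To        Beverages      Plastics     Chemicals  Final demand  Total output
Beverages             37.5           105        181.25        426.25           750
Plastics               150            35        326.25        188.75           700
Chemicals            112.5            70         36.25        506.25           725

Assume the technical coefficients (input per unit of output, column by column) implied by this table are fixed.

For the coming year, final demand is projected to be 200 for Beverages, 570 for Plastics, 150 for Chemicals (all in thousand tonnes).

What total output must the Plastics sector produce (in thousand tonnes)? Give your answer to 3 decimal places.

Technical coefficients a_ij = z_ij / X_j:
  a_BB = 37.5/750 = 0.05, a_PB = 150/750 = 0.20, a_CB = 112.5/750 = 0.15
  a_BP = 105/700 = 0.15, a_PP = 35/700 = 0.05, a_CP = 70/700 = 0.10
  a_BC = 181.25/725 = 0.25, a_PC = 326.25/725 = 0.45, a_CC = 36.25/725 = 0.05
I − A =
  [   0.95    -0.15    -0.25]
  [  -0.20     0.95    -0.45]
  [  -0.15    -0.10     0.95]
Cofactors of I−A, C_ij = (−1)^(i+j)·(minor ij) (rows/columns in the sector order above):
  C_11 = (0.95)(0.95) − (-0.45)(-0.10) = 0.8575
  C_12 = −[(-0.20)(0.95) − (-0.45)(-0.15)] = 0.2575
  C_13 = (-0.20)(-0.10) − (0.95)(-0.15) = 0.1625
  C_21 = −[(-0.15)(0.95) − (-0.25)(-0.10)] = 0.1675
  C_22 = (0.95)(0.95) − (-0.25)(-0.15) = 0.8650
  C_23 = −[(0.95)(-0.10) − (-0.15)(-0.15)] = 0.1175
  C_31 = (-0.15)(-0.45) − (-0.25)(0.95) = 0.3050
  C_32 = −[(0.95)(-0.45) − (-0.25)(-0.20)] = 0.4775
  C_33 = (0.95)(0.95) − (-0.15)(-0.20) = 0.8725
det(I−A) = Σ_j (I−A)_1j·C_1j = (0.95)(0.8575) + (-0.15)(0.2575) + (-0.25)(0.1625) = 0.735375
adj(I−A) = Cᵀ =
  [ 0.8575   0.1675   0.3050]
  [ 0.2575   0.8650   0.4775]
  [ 0.1625   0.1175   0.8725]
(I − A)⁻¹ = adj(I−A) / det(I−A) ≈
  [   1.1661     0.2278     0.4148]
  [   0.3502     1.1763     0.6493]
  [   0.2210     0.1598     1.1865]
x = (I − A)⁻¹ d = adj(I−A)·d / det(I−A), with det(I−A) = 0.735375:
  x_B = (0.8575·200 + 0.1675·570 + 0.3050·150) / 0.735375 = 312.725 / 0.735375 ≈ 425.259
  x_P = (0.2575·200 + 0.8650·570 + 0.4775·150) / 0.735375 = 616.175 / 0.735375 ≈ 837.906
  x_C = (0.1625·200 + 0.1175·570 + 0.8725·150) / 0.735375 = 230.35 / 0.735375 ≈ 313.242

x_P = 837.906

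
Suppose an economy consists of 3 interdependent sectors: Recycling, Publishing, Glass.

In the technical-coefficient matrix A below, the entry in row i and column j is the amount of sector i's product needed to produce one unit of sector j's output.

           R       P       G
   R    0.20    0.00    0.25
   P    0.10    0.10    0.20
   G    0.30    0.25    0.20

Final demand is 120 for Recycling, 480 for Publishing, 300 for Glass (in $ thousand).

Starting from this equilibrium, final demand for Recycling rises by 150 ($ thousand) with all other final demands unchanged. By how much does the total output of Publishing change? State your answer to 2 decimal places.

I − A =
  [   0.80     0.00    -0.25]
  [  -0.10     0.90    -0.20]
  [  -0.30    -0.25     0.80]
Cofactors of I−A, C_ij = (−1)^(i+j)·(minor ij) (rows/columns in the sector order above):
  C_11 = (0.90)(0.80) − (-0.20)(-0.25) = 0.6700
  C_12 = −[(-0.10)(0.80) − (-0.20)(-0.30)] = 0.1400
  C_13 = (-0.10)(-0.25) − (0.90)(-0.30) = 0.2950
  C_21 = −[(0.00)(0.80) − (-0.25)(-0.25)] = 0.0625
  C_22 = (0.80)(0.80) − (-0.25)(-0.30) = 0.5650
  C_23 = −[(0.80)(-0.25) − (0.00)(-0.30)] = 0.2000
  C_31 = (0.00)(-0.20) − (-0.25)(0.90) = 0.2250
  C_32 = −[(0.80)(-0.20) − (-0.25)(-0.10)] = 0.1850
  C_33 = (0.80)(0.90) − (0.00)(-0.10) = 0.7200
det(I−A) = Σ_j (I−A)_1j·C_1j = (0.80)(0.6700) + (0.00)(0.1400) + (-0.25)(0.2950) = 0.46225
adj(I−A) = Cᵀ =
  [ 0.6700   0.0625   0.2250]
  [ 0.1400   0.5650   0.1850]
  [ 0.2950   0.2000   0.7200]
(I − A)⁻¹ = adj(I−A) / det(I−A) ≈
  [   1.4494     0.1352     0.4867]
  [   0.3029     1.2223     0.4002]
  [   0.6382     0.4327     1.5576]
Δx = (I − A)⁻¹ Δd with Δd having +150 in the Recycling component and 0 elsewhere.
So Δx_P = L_PR · (+150), where L_PR = adj(I−A)_PR / det(I−A) = 0.1400 / 0.46225.
Δx_P = 0.1400 × (+150) / 0.46225 = 21.00 / 0.46225 ≈ 45.43.

Δx_P = 45.43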